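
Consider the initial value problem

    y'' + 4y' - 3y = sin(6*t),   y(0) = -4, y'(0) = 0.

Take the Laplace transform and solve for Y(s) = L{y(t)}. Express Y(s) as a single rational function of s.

Laplace-transform each side.
With L{y''} = s^2 Y - s·y(0) - y'(0) and L{y'} = sY - y(0), with y(0) = -4, y'(0) = 0: the LHS transforms to (s^2 + 4*s - 3)Y - (-4*s - 16).
The right side is L{sin(6*t)} = 6/(s^2 + 36).
So (s^2 + 4*s - 3)Y = 6/(s^2 + 36) + (-4*s - 16).
Solve for Y(s) and write it as one ratio of polynomials.

Y(s) = (-4*s^3 - 16*s^2 - 144*s - 570)/(s^4 + 4*s^3 + 33*s^2 + 144*s - 108)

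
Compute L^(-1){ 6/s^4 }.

t^3

Since L{t^3} = 3!/s^4 = 6/s^4, the inverse is t^3.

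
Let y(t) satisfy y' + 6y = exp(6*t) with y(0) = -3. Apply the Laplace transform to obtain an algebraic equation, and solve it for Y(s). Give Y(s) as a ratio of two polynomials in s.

Y(s) = (-3*s + 19)/(s^2 - 36)

Transform both sides with L{·}.
The derivative rules (L{y'} = sY - y(0) = sY - (-3)) turn the left side into (s + 6)Y - (-3).
The right side is L{exp(6*t)} = 1/(s - 6).
So (s + 6)Y = 1/(s - 6) + (-3).
Divide through and combine into a single rational function.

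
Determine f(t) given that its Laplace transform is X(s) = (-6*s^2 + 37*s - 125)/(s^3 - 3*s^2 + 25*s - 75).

f(t) = -2*exp(3*t) + 5*sin(5*t) - 4*cos(5*t)

Factor the denominator: s^3 - 3*s^2 + 25*s - 75 = (s - 3)*(s^2 + 25).
Partial fraction decomposition gives [-2/(s - 3)] + [-4*s/(s^2 + 25)] + [25/(s^2 + 25)].
Invert each term: -2/(s - 3) ↔ -2e^(3t); -4·s/(s^2 + 25) ↔ -4cos(5t); 5·5/(s^2 + 25) ↔ 5sin(5t).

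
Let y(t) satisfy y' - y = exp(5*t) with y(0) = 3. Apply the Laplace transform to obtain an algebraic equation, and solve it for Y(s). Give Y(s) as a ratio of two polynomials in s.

Transform both sides with L{·}.
Using L{y'} = sY - y(0) = sY - 3, the left side becomes (s - 1)Y - (3).
The right side is L{exp(5*t)} = 1/(s - 5).
So (s - 1)Y = 1/(s - 5) + (3).
Isolate Y and clear denominators.

Y(s) = (3*s - 14)/(s^2 - 6*s + 5)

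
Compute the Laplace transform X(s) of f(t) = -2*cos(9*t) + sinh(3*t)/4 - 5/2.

By linearity of the Laplace transform, transform each term separately.
(-2)·[L{cos(9t)} = s/(s^2 + 81)]; (1/4)·[L{sinh(3t)} = 3/(s^2 - 9)]; L{-5/2} = (-5/2)/s.

X(s) = -2*s/(s^2 + 81) + 3/(4*(s^2 - 9)) - 5/(2*s)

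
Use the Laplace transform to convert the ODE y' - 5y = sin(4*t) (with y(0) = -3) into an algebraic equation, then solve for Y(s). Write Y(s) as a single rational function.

Take the Laplace transform of both sides.
With L{y'} = sY - y(0) = sY - (-3): the LHS transforms to (s - 5)Y - (-3).
The right side is L{sin(4*t)} = 4/(s^2 + 16).
So (s - 5)Y = 4/(s^2 + 16) + (-3).
Divide through and combine into a single rational function.

Y(s) = (-3*s^2 - 44)/(s^3 - 5*s^2 + 16*s - 80)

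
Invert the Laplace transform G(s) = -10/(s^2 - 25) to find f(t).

Since L{sinh(5t)} = 5/(s^2 - 25), the inverse is sinh(5*t), scaled by -2.

f(t) = -2*sinh(5*t)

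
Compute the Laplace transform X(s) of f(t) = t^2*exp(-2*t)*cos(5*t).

X(s) = 2*(s + 2)*(s^2 + 4*s - 71)/(s^2 + 4*s + 29)^3

L{cos(5t)} = s/(s^2 + 25).
Multiplying by e^(-2t) shifts s → s + 2, so L{exp(-2*t)*cos(5*t)} = (s + 2)/((s + 2)^2 + 25).
Then apply L{t^2·g(t)} = (-1)^2 d^2/ds^2[G(s)] with G(s) = (s + 2)/((s + 2)^2 + 25):
differentiating 2 times and applying the sign gives 2*(s + 2)*(s^2 + 4*s - 71)/(s^2 + 4*s + 29)^3.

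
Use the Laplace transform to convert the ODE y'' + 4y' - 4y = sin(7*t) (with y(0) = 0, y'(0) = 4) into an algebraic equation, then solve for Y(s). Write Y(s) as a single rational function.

Y(s) = (4*s^2 + 203)/(s^4 + 4*s^3 + 45*s^2 + 196*s - 196)

Take the Laplace transform of both sides.
The derivative rules (L{y''} = s^2 Y - s·y(0) - y'(0) and L{y'} = sY - y(0), with y(0) = 0, y'(0) = 4) turn the left side into (s^2 + 4*s - 4)Y - (4).
The right side is L{sin(7*t)} = 7/(s^2 + 49).
So (s^2 + 4*s - 4)Y = 7/(s^2 + 49) + (4).
Divide through and combine into a single rational function.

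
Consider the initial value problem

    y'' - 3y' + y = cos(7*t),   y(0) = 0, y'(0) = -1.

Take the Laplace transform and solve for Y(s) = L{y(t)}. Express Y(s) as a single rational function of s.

Laplace-transform each side.
The derivative rules (L{y''} = s^2 Y - s·y(0) - y'(0) and L{y'} = sY - y(0), with y(0) = 0, y'(0) = -1) turn the left side into (s^2 - 3*s + 1)Y - (-1).
The right side is L{cos(7*t)} = s/(s^2 + 49).
So (s^2 - 3*s + 1)Y = s/(s^2 + 49) + (-1).
Solve for Y(s) and write it as one ratio of polynomials.

Y(s) = (-s^2 + s - 49)/(s^4 - 3*s^3 + 50*s^2 - 147*s + 49)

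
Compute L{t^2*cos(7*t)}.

2*s*(s^2 - 147)/(s^2 + 49)^3

L{cos(7t)} = s/(s^2 + 49).
Then apply L{t^2·g(t)} = (-1)^2 d^2/ds^2[G(s)] with G(s) = s/(s^2 + 49):
differentiating 2 times and applying the sign gives 2*s*(s^2 - 147)/(s^2 + 49)^3.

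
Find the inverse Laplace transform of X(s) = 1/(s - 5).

Since L{e^(5t)} = 1/(s - 5), the inverse is e^(5*t).

exp(5*t)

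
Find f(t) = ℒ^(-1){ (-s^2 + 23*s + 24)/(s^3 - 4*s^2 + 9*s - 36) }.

Factor the denominator: s^3 - 4*s^2 + 9*s - 36 = (s - 4)*(s^2 + 9).
Partial fraction decomposition gives [4/(s - 4)] + [-5*s/(s^2 + 9)] + [3/(s^2 + 9)].
Invert each term: 4/(s - 4) ↔ 4e^(4t); -5·s/(s^2 + 9) ↔ -5cos(3t); 1·3/(s^2 + 9) ↔ sin(3t).

f(t) = 4*exp(4*t) + sin(3*t) - 5*cos(3*t)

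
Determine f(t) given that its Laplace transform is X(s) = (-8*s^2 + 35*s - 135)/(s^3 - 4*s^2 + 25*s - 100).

f(t) = -3*exp(4*t) + 3*sin(5*t) - 5*cos(5*t)

Factor the denominator: s^3 - 4*s^2 + 25*s - 100 = (s - 4)*(s^2 + 25).
Partial fraction decomposition gives [-3/(s - 4)] + [-5*s/(s^2 + 25)] + [15/(s^2 + 25)].
Invert each term: -3/(s - 4) ↔ -3e^(4t); -5·s/(s^2 + 25) ↔ -5cos(5t); 3·5/(s^2 + 25) ↔ 3sin(5t).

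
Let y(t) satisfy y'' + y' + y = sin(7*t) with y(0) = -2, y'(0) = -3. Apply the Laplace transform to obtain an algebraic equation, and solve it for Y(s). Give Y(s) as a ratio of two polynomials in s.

Apply the Laplace transform to the equation.
Using L{y''} = s^2 Y - s·y(0) - y'(0) and L{y'} = sY - y(0), with y(0) = -2, y'(0) = -3, the left side becomes (s^2 + s + 1)Y - (-2*s - 5).
The right side is L{sin(7*t)} = 7/(s^2 + 49).
So (s^2 + s + 1)Y = 7/(s^2 + 49) + (-2*s - 5).
Isolate Y and clear denominators.

Y(s) = (-2*s^3 - 5*s^2 - 98*s - 238)/(s^4 + s^3 + 50*s^2 + 49*s + 49)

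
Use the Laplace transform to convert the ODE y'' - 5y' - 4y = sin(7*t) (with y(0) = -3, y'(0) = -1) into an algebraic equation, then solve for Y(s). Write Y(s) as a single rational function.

Y(s) = (-3*s^3 + 14*s^2 - 147*s + 693)/(s^4 - 5*s^3 + 45*s^2 - 245*s - 196)

Laplace-transform each side.
With L{y''} = s^2 Y - s·y(0) - y'(0) and L{y'} = sY - y(0), with y(0) = -3, y'(0) = -1: the LHS transforms to (s^2 - 5*s - 4)Y - (-3*s + 14).
The right side is L{sin(7*t)} = 7/(s^2 + 49).
So (s^2 - 5*s - 4)Y = 7/(s^2 + 49) + (-3*s + 14).
Solve for Y(s) and write it as one ratio of polynomials.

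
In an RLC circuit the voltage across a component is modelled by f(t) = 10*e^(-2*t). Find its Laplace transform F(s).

L{10} = 10/s.
By the first shifting theorem, multiplying by e^(-2t) replaces s with s + 2.

F(s) = 10/(s + 2)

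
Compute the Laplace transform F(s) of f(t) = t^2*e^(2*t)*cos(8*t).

L{cos(8t)} = s/(s^2 + 64).
Multiplying by e^(2t) shifts s → s - 2, so L{e^(2*t)*cos(8*t)} = (s - 2)/((s - 2)^2 + 64).
Then apply L{t^2·g(t)} = (-1)^2 d^2/ds^2[G(s)] with G(s) = (s - 2)/((s - 2)^2 + 64):
differentiating 2 times and applying the sign gives 2*(s - 2)*(s^2 - 4*s - 188)/(s^2 - 4*s + 68)^3.

F(s) = 2*(s - 2)*(s^2 - 4*s - 188)/(s^2 - 4*s + 68)^3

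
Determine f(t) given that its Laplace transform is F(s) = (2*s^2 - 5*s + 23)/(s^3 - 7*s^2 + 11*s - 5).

Factor the denominator: s^3 - 7*s^2 + 11*s - 5 = (s - 5)*(s - 1)^2.
Partial fraction decomposition gives [-1/(s - 1)] + [-5/(s - 1)^2] + [3/(s - 5)].
Invert each term: -1/(s - 1) ↔ -e^(t); -5/(s - 1)^2 ↔ -5t·e^(t); 3/(s - 5) ↔ 3e^(5t).

f(t) = -5*t*exp(t) + 3*exp(5*t) - exp(t)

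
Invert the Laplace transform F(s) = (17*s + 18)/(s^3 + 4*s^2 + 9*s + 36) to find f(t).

f(t) = 3*sin(3*t) + 2*cos(3*t) - 2*exp(-4*t)

Factor the denominator: s^3 + 4*s^2 + 9*s + 36 = (s + 4)*(s^2 + 9).
Partial fraction decomposition gives [-2/(s + 4)] + [2*s/(s^2 + 9)] + [9/(s^2 + 9)].
Invert each term: -2/(s + 4) ↔ -2e^(-4t); 2·s/(s^2 + 9) ↔ 2cos(3t); 3·3/(s^2 + 9) ↔ 3sin(3t).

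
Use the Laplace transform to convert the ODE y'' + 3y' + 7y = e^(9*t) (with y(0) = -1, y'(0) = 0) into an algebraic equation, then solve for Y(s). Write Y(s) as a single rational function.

Transform both sides with L{·}.
The derivative rules (L{y''} = s^2 Y - s·y(0) - y'(0) and L{y'} = sY - y(0), with y(0) = -1, y'(0) = 0) turn the left side into (s^2 + 3*s + 7)Y - (-s - 3).
The right side is L{e^(9*t)} = 1/(s - 9).
So (s^2 + 3*s + 7)Y = 1/(s - 9) + (-s - 3).
Isolate Y and clear denominators.

Y(s) = (-s^2 + 6*s + 28)/(s^3 - 6*s^2 - 20*s - 63)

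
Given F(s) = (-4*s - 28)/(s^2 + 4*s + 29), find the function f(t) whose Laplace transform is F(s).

Complete the square in the denominator: s^2 + 4*s + 29 = (s + 2)^2 + 5^2.
Split the numerator to match: -4*s - 28 = -4·(s + 2) - 4·5.
Invert each term: -4·(s + 2)/((s + 2)^2 + 25) ↔ -4e^(-2t)cos(5t); -4·5/((s + 2)^2 + 25) ↔ -4e^(-2t)sin(5t).

f(t) = -4*exp(-2*t)*sin(5*t) - 4*exp(-2*t)*cos(5*t)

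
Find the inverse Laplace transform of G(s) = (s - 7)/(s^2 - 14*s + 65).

Rewrite the denominator: s^2 - 14*s + 65 = (s - 7)^2 + 16.
The form in (s - 7) signals a first-shifting-theorem factor e^(7t).
Since L{cos(4t)} = s/(s^2 + 16), the inverse is exp(7*t)*cos(4*t).

exp(7*t)*cos(4*t)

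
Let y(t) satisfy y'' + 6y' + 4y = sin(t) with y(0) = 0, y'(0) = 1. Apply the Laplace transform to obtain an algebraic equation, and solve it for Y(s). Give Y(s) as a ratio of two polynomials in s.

Y(s) = (s^2 + 2)/(s^4 + 6*s^3 + 5*s^2 + 6*s + 4)

Take the Laplace transform of both sides.
With L{y''} = s^2 Y - s·y(0) - y'(0) and L{y'} = sY - y(0), with y(0) = 0, y'(0) = 1: the LHS transforms to (s^2 + 6*s + 4)Y - (1).
The right side is L{sin(t)} = 1/(s^2 + 1).
So (s^2 + 6*s + 4)Y = 1/(s^2 + 1) + (1).
Isolate Y and clear denominators.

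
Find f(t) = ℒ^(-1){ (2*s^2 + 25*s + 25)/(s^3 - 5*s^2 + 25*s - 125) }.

f(t) = 4*exp(5*t) + 3*sin(5*t) - 2*cos(5*t)

Factor the denominator: s^3 - 5*s^2 + 25*s - 125 = (s - 5)*(s^2 + 25).
Partial fraction decomposition gives [4/(s - 5)] + [-2*s/(s^2 + 25)] + [15/(s^2 + 25)].
Invert each term: 4/(s - 5) ↔ 4e^(5t); -2·s/(s^2 + 25) ↔ -2cos(5t); 3·5/(s^2 + 25) ↔ 3sin(5t).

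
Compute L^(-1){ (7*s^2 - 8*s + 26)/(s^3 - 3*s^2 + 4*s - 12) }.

Factor the denominator: s^3 - 3*s^2 + 4*s - 12 = (s - 3)*(s^2 + 4).
Partial fraction decomposition gives [5/(s - 3)] + [2*s/(s^2 + 4)] + [-2/(s^2 + 4)].
Invert each term: 5/(s - 3) ↔ 5e^(3t); 2·s/(s^2 + 4) ↔ 2cos(2t); -1·2/(s^2 + 4) ↔ -sin(2t).

5*exp(3*t) - sin(2*t) + 2*cos(2*t)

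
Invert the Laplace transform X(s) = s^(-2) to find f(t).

Since L{t} = 1!/s^2 = 1/s^2, the inverse is t.

f(t) = t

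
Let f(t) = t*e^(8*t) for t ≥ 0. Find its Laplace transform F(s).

L{e^(8t)} = 1/(s - 8).
Then apply L{t·g(t)} = -d/ds[G(s)] with G(s) = 1/(s - 8):
differentiating 1 time and applying the sign gives (s - 8)^(-2).

F(s) = (s - 8)^(-2)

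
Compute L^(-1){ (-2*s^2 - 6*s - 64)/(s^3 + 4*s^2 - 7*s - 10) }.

Factor the denominator: s^3 + 4*s^2 - 7*s - 10 = (s - 2)*(s + 1)*(s + 5).
Partial fraction decomposition gives [5/(s + 1)] + [-3/(s + 5)] + [-4/(s - 2)].
Invert each term: 5/(s + 1) ↔ 5e^(-t); -3/(s + 5) ↔ -3e^(-5t); -4/(s - 2) ↔ -4e^(2t).

-4*exp(2*t) + 5*exp(-t) - 3*exp(-5*t)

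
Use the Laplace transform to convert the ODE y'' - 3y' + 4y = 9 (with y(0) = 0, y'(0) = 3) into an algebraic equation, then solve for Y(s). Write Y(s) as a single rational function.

Take the Laplace transform of both sides.
Using L{y''} = s^2 Y - s·y(0) - y'(0) and L{y'} = sY - y(0), with y(0) = 0, y'(0) = 3, the left side becomes (s^2 - 3*s + 4)Y - (3).
The right side is L{9} = 9/s.
So (s^2 - 3*s + 4)Y = 9/s + (3).
Solve for Y(s) and write it as one ratio of polynomials.

Y(s) = (3*s + 9)/(s^3 - 3*s^2 + 4*s)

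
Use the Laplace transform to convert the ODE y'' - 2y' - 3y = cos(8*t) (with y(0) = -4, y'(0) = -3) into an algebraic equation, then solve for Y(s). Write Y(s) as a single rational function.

Take the Laplace transform of both sides.
The derivative rules (L{y''} = s^2 Y - s·y(0) - y'(0) and L{y'} = sY - y(0), with y(0) = -4, y'(0) = -3) turn the left side into (s^2 - 2*s - 3)Y - (-4*s + 5).
The right side is L{cos(8*t)} = s/(s^2 + 64).
So (s^2 - 2*s - 3)Y = s/(s^2 + 64) + (-4*s + 5).
Isolate Y and clear denominators.

Y(s) = (-4*s^3 + 5*s^2 - 255*s + 320)/(s^4 - 2*s^3 + 61*s^2 - 128*s - 192)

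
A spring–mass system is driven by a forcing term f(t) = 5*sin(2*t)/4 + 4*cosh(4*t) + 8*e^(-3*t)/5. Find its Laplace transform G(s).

The transform is linear, so treat each term independently.
(5/4)·[L{sin(2t)} = 2/(s^2 + 4)]; (4)·[L{cosh(4t)} = s/(s^2 - 16)]; (8/5)·[L{e^(-3t)} = 1/(s + 3)].

G(s) = 4*s/(s^2 - 16) + 5/(2*(s^2 + 4)) + 8/(5*(s + 3))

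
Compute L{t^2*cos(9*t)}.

2*s*(s^2 - 243)/(s^2 + 81)^3

L{cos(9t)} = s/(s^2 + 81).
Then apply L{t^2·g(t)} = (-1)^2 d^2/ds^2[G(s)] with G(s) = s/(s^2 + 81):
differentiating 2 times and applying the sign gives 2*s*(s^2 - 243)/(s^2 + 81)^3.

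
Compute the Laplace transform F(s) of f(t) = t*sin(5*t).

L{sin(5t)} = 5/(s^2 + 25).
Then apply L{t·g(t)} = -d/ds[G(s)] with G(s) = 5/(s^2 + 25):
differentiating 1 time and applying the sign gives 10*s/(s^2 + 25)^2.

F(s) = 10*s/(s^2 + 25)^2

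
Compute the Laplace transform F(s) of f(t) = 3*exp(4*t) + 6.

The transform is linear, so treat each term independently.
(3)·[L{e^(4t)} = 1/(s - 4)]; L{6} = 6/s.

F(s) = 3/(s - 4) + 6/s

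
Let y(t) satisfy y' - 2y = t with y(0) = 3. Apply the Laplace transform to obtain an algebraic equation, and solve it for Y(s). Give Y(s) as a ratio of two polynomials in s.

Y(s) = (3*s^2 + 1)/(s^3 - 2*s^2)

Take the Laplace transform of both sides.
With L{y'} = sY - y(0) = sY - 3: the LHS transforms to (s - 2)Y - (3).
The right side is L{t} = s^(-2).
So (s - 2)Y = s^(-2) + (3).
Divide through and combine into a single rational function.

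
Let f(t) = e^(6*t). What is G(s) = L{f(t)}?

G(s) = 1/(s - 6)

L{1} = 1/s.
By the first shifting theorem, multiplying by e^(6t) replaces s with s - 6.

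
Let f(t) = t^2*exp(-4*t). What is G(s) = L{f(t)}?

L{e^(-4t)} = 1/(s + 4).
Then apply L{t^2·g(t)} = (-1)^2 d^2/ds^2[H(s)] with H(s) = 1/(s + 4):
differentiating 2 times and applying the sign gives 2/(s + 4)^3.

G(s) = 2/(s + 4)^3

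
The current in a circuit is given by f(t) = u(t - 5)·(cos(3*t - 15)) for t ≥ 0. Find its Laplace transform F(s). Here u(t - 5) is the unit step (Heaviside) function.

By the second shifting theorem, L{u(t - c)·g(t - c)} = e^(-cs)·G(s) with c = 5 and G(s) = L{g(t)}.
L{cos(3t)} = s/(s^2 + 9).

F(s) = s*exp(-5*s)/(s^2 + 9)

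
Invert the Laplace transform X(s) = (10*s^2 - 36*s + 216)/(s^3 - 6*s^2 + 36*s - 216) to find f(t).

Factor the denominator: s^3 - 6*s^2 + 36*s - 216 = (s - 6)*(s^2 + 36).
Partial fraction decomposition gives [5/(s - 6)] + [5*s/(s^2 + 36)] + [-6/(s^2 + 36)].
Invert each term: 5/(s - 6) ↔ 5e^(6t); 5·s/(s^2 + 36) ↔ 5cos(6t); -1·6/(s^2 + 36) ↔ -sin(6t).

f(t) = 5*exp(6*t) - sin(6*t) + 5*cos(6*t)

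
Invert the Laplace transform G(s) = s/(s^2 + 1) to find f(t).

f(t) = cos(t)

Since L{cos(t)} = s/(s^2 + 1), the inverse is cos(t).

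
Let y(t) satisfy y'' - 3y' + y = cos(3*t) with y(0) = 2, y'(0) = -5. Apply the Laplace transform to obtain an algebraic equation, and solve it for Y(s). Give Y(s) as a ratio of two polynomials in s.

Y(s) = (2*s^3 - 11*s^2 + 19*s - 99)/(s^4 - 3*s^3 + 10*s^2 - 27*s + 9)

Laplace-transform each side.
The derivative rules (L{y''} = s^2 Y - s·y(0) - y'(0) and L{y'} = sY - y(0), with y(0) = 2, y'(0) = -5) turn the left side into (s^2 - 3*s + 1)Y - (2*s - 11).
The right side is L{cos(3*t)} = s/(s^2 + 9).
So (s^2 - 3*s + 1)Y = s/(s^2 + 9) + (2*s - 11).
Divide through and combine into a single rational function.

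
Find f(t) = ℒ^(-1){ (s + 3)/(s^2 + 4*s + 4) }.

Factor the denominator: s^2 + 4*s + 4 = (s + 2)^2.
Partial fraction decomposition gives [1/(s + 2)] + [(s + 2)^(-2)].
Invert each term: 1/(s + 2) ↔ e^(-2t); 1/(s + 2)^2 ↔ t·e^(-2t).

f(t) = t*exp(-2*t) + exp(-2*t)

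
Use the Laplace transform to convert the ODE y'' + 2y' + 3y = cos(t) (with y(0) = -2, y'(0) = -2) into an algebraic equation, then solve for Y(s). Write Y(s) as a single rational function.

Transform both sides with L{·}.
With L{y''} = s^2 Y - s·y(0) - y'(0) and L{y'} = sY - y(0), with y(0) = -2, y'(0) = -2: the LHS transforms to (s^2 + 2*s + 3)Y - (-2*s - 6).
The right side is L{cos(t)} = s/(s^2 + 1).
So (s^2 + 2*s + 3)Y = s/(s^2 + 1) + (-2*s - 6).
Solve for Y(s) and write it as one ratio of polynomials.

Y(s) = (-2*s^3 - 6*s^2 - s - 6)/(s^4 + 2*s^3 + 4*s^2 + 2*s + 3)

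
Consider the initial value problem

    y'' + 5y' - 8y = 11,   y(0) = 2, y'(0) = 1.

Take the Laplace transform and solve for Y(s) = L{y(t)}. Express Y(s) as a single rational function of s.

Y(s) = (2*s^2 + 11*s + 11)/(s^3 + 5*s^2 - 8*s)

Laplace-transform each side.
The derivative rules (L{y''} = s^2 Y - s·y(0) - y'(0) and L{y'} = sY - y(0), with y(0) = 2, y'(0) = 1) turn the left side into (s^2 + 5*s - 8)Y - (2*s + 11).
The right side is L{11} = 11/s.
So (s^2 + 5*s - 8)Y = 11/s + (2*s + 11).
Isolate Y and clear denominators.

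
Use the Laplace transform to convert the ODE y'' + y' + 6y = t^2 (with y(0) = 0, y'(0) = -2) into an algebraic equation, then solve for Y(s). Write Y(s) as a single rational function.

Laplace-transform each side.
Using L{y''} = s^2 Y - s·y(0) - y'(0) and L{y'} = sY - y(0), with y(0) = 0, y'(0) = -2, the left side becomes (s^2 + s + 6)Y - (-2).
The right side is L{t^2} = 2/s^3.
So (s^2 + s + 6)Y = 2/s^3 + (-2).
Divide through and combine into a single rational function.

Y(s) = (-2*s^3 + 2)/(s^5 + s^4 + 6*s^3)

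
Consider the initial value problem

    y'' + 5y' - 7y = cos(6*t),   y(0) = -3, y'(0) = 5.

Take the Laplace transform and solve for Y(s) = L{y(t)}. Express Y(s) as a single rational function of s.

Y(s) = (-3*s^3 - 10*s^2 - 107*s - 360)/(s^4 + 5*s^3 + 29*s^2 + 180*s - 252)

Take the Laplace transform of both sides.
Using L{y''} = s^2 Y - s·y(0) - y'(0) and L{y'} = sY - y(0), with y(0) = -3, y'(0) = 5, the left side becomes (s^2 + 5*s - 7)Y - (-3*s - 10).
The right side is L{cos(6*t)} = s/(s^2 + 36).
So (s^2 + 5*s - 7)Y = s/(s^2 + 36) + (-3*s - 10).
Solve for Y(s) and write it as one ratio of polynomials.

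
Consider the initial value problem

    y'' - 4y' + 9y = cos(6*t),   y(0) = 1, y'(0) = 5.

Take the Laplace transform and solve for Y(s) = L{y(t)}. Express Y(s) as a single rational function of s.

Y(s) = (s^3 + s^2 + 37*s + 36)/(s^4 - 4*s^3 + 45*s^2 - 144*s + 324)

Transform both sides with L{·}.
With L{y''} = s^2 Y - s·y(0) - y'(0) and L{y'} = sY - y(0), with y(0) = 1, y'(0) = 5: the LHS transforms to (s^2 - 4*s + 9)Y - (s + 1).
The right side is L{cos(6*t)} = s/(s^2 + 36).
So (s^2 - 4*s + 9)Y = s/(s^2 + 36) + (s + 1).
Solve for Y(s) and write it as one ratio of polynomials.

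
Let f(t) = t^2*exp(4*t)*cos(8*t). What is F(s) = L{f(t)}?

F(s) = 2*(s - 4)*(s^2 - 8*s - 176)/(s^2 - 8*s + 80)^3

L{cos(8t)} = s/(s^2 + 64).
Multiplying by e^(4t) shifts s → s - 4, so L{exp(4*t)*cos(8*t)} = (s - 4)/((s - 4)^2 + 64).
Then apply L{t^2·g(t)} = (-1)^2 d^2/ds^2[G(s)] with G(s) = (s - 4)/((s - 4)^2 + 64):
differentiating 2 times and applying the sign gives 2*(s - 4)*(s^2 - 8*s - 176)/(s^2 - 8*s + 80)^3.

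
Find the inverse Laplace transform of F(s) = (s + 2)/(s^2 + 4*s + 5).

exp(-2*t)*cos(t)

Rewrite the denominator: s^2 + 4*s + 5 = (s + 2)^2 + 1.
The form in (s + 2) signals a first-shifting-theorem factor e^(-2t).
Since L{cos(t)} = s/(s^2 + 1), the inverse is exp(-2*t)*cos(t).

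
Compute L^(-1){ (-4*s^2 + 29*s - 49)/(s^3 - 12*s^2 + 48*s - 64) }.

Factor the denominator: s^3 - 12*s^2 + 48*s - 64 = (s - 4)^3.
Partial fraction decomposition gives [-4/(s - 4)] + [-3/(s - 4)^2] + [3/(s - 4)^3].
Invert each term: -4/(s - 4) ↔ -4e^(4t); -3/(s - 4)^2 ↔ -3t·e^(4t); 3/(s - 4)^3 ↔ (3/2)t^2·e^(4t).

3*t^2*exp(4*t)/2 - 3*t*exp(4*t) - 4*exp(4*t)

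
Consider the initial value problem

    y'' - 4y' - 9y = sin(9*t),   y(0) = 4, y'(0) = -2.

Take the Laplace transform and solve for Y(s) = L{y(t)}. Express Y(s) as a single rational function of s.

Y(s) = (4*s^3 - 18*s^2 + 324*s - 1449)/(s^4 - 4*s^3 + 72*s^2 - 324*s - 729)

Laplace-transform each side.
The derivative rules (L{y''} = s^2 Y - s·y(0) - y'(0) and L{y'} = sY - y(0), with y(0) = 4, y'(0) = -2) turn the left side into (s^2 - 4*s - 9)Y - (4*s - 18).
The right side is L{sin(9*t)} = 9/(s^2 + 81).
So (s^2 - 4*s - 9)Y = 9/(s^2 + 81) + (4*s - 18).
Isolate Y and clear denominators.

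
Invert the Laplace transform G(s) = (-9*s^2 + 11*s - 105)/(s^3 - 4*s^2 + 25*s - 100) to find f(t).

f(t) = -5*exp(4*t) - sin(5*t) - 4*cos(5*t)

Factor the denominator: s^3 - 4*s^2 + 25*s - 100 = (s - 4)*(s^2 + 25).
Partial fraction decomposition gives [-5/(s - 4)] + [-4*s/(s^2 + 25)] + [-5/(s^2 + 25)].
Invert each term: -5/(s - 4) ↔ -5e^(4t); -4·s/(s^2 + 25) ↔ -4cos(5t); -1·5/(s^2 + 25) ↔ -sin(5t).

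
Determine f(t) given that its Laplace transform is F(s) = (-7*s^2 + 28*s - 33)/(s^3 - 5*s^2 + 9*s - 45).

f(t) = -2*exp(5*t) + sin(3*t) - 5*cos(3*t)

Factor the denominator: s^3 - 5*s^2 + 9*s - 45 = (s - 5)*(s^2 + 9).
Partial fraction decomposition gives [-2/(s - 5)] + [-5*s/(s^2 + 9)] + [3/(s^2 + 9)].
Invert each term: -2/(s - 5) ↔ -2e^(5t); -5·s/(s^2 + 9) ↔ -5cos(3t); 1·3/(s^2 + 9) ↔ sin(3t).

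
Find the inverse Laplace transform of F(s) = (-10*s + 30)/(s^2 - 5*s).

-4*exp(5*t) - 6

Factor the denominator: s^2 - 5*s = s*(s - 5).
Partial fraction decomposition gives [-6/s] + [-4/(s - 5)].
Invert each term: -6/(s - 0) ↔ -6e^(0t); -4/(s - 5) ↔ -4e^(5t).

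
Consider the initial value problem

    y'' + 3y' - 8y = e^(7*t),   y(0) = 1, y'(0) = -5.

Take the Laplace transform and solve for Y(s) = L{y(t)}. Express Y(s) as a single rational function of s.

Laplace-transform each side.
Using L{y''} = s^2 Y - s·y(0) - y'(0) and L{y'} = sY - y(0), with y(0) = 1, y'(0) = -5, the left side becomes (s^2 + 3*s - 8)Y - (s - 2).
The right side is L{e^(7*t)} = 1/(s - 7).
So (s^2 + 3*s - 8)Y = 1/(s - 7) + (s - 2).
Solve for Y(s) and write it as one ratio of polynomials.

Y(s) = (s^2 - 9*s + 15)/(s^3 - 4*s^2 - 29*s + 56)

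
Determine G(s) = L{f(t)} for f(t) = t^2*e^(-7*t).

G(s) = 2/(s + 7)^3

L{e^(-7t)} = 1/(s + 7).
Then apply L{t^2·g(t)} = (-1)^2 d^2/ds^2[H(s)] with H(s) = 1/(s + 7):
differentiating 2 times and applying the sign gives 2/(s + 7)^3.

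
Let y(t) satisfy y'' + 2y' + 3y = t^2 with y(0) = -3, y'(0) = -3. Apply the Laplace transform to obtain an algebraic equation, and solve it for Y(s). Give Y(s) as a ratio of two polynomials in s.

Laplace-transform each side.
Using L{y''} = s^2 Y - s·y(0) - y'(0) and L{y'} = sY - y(0), with y(0) = -3, y'(0) = -3, the left side becomes (s^2 + 2*s + 3)Y - (-3*s - 9).
The right side is L{t^2} = 2/s^3.
So (s^2 + 2*s + 3)Y = 2/s^3 + (-3*s - 9).
Solve for Y(s) and write it as one ratio of polynomials.

Y(s) = (-3*s^4 - 9*s^3 + 2)/(s^5 + 2*s^4 + 3*s^3)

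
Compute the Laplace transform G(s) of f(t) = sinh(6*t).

L{sinh(6t)} = 6/(s^2 - 36).

G(s) = 6/(s^2 - 36)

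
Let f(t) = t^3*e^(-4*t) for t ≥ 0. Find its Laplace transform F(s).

L{t^3} = 3!/s^4 = 6/s^4.
By the first shifting theorem, multiplying by e^(-4t) replaces s with s + 4.

F(s) = 6/(s + 4)^4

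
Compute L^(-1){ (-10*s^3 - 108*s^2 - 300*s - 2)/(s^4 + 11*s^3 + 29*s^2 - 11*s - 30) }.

Factor the denominator: s^4 + 11*s^3 + 29*s^2 - 11*s - 30 = (s - 1)*(s + 1)*(s + 5)*(s + 6).
Partial fraction decomposition gives [-5/(s - 1)] + [2/(s + 5)] + [-5/(s + 1)] + [-2/(s + 6)].
Invert each term: -5/(s - 1) ↔ -5e^(t); 2/(s + 5) ↔ 2e^(-5t); -5/(s + 1) ↔ -5e^(-t); -2/(s + 6) ↔ -2e^(-6t).

-5*exp(t) - 5*exp(-t) + 2*exp(-5*t) - 2*exp(-6*t)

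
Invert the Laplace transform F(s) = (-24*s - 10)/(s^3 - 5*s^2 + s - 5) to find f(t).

Factor the denominator: s^3 - 5*s^2 + s - 5 = (s - 5)*(s^2 + 1).
Partial fraction decomposition gives [-5/(s - 5)] + [5*s/(s^2 + 1)] + [1/(s^2 + 1)].
Invert each term: -5/(s - 5) ↔ -5e^(5t); 5·s/(s^2 + 1) ↔ 5cos(t); 1·1/(s^2 + 1) ↔ sin(t).

f(t) = -5*exp(5*t) + sin(t) + 5*cos(t)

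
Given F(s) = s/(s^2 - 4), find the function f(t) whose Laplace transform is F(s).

Since L{cosh(2t)} = s/(s^2 - 4), the inverse is cosh(2*t).

f(t) = cosh(2*t)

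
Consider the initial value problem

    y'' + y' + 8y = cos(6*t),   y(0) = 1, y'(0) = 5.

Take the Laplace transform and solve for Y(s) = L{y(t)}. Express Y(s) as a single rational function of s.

Transform both sides with L{·}.
Using L{y''} = s^2 Y - s·y(0) - y'(0) and L{y'} = sY - y(0), with y(0) = 1, y'(0) = 5, the left side becomes (s^2 + s + 8)Y - (s + 6).
The right side is L{cos(6*t)} = s/(s^2 + 36).
So (s^2 + s + 8)Y = s/(s^2 + 36) + (s + 6).
Solve for Y(s) and write it as one ratio of polynomials.

Y(s) = (s^3 + 6*s^2 + 37*s + 216)/(s^4 + s^3 + 44*s^2 + 36*s + 288)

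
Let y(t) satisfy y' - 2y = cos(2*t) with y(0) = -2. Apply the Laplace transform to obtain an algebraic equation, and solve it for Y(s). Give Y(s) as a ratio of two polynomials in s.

Take the Laplace transform of both sides.
With L{y'} = sY - y(0) = sY - (-2): the LHS transforms to (s - 2)Y - (-2).
The right side is L{cos(2*t)} = s/(s^2 + 4).
So (s - 2)Y = s/(s^2 + 4) + (-2).
Isolate Y and clear denominators.

Y(s) = (-2*s^2 + s - 8)/(s^3 - 2*s^2 + 4*s - 8)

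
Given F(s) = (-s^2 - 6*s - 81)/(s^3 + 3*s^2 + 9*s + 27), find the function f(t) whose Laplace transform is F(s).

Factor the denominator: s^3 + 3*s^2 + 9*s + 27 = (s + 3)*(s^2 + 9).
Partial fraction decomposition gives [-4/(s + 3)] + [3*s/(s^2 + 9)] + [-15/(s^2 + 9)].
Invert each term: -4/(s + 3) ↔ -4e^(-3t); 3·s/(s^2 + 9) ↔ 3cos(3t); -5·3/(s^2 + 9) ↔ -5sin(3t).

f(t) = -5*sin(3*t) + 3*cos(3*t) - 4*exp(-3*t)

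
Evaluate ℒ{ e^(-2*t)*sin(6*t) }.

6/((s + 2)^2 + 36)

L{sin(6t)} = 6/(s^2 + 36).
By the first shifting theorem, multiplying by e^(-2t) replaces s with s + 2.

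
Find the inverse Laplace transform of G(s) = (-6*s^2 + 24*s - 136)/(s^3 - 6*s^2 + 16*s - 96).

Factor the denominator: s^3 - 6*s^2 + 16*s - 96 = (s - 6)*(s^2 + 16).
Partial fraction decomposition gives [-4/(s - 6)] + [-2*s/(s^2 + 16)] + [12/(s^2 + 16)].
Invert each term: -4/(s - 6) ↔ -4e^(6t); -2·s/(s^2 + 16) ↔ -2cos(4t); 3·4/(s^2 + 16) ↔ 3sin(4t).

-4*exp(6*t) + 3*sin(4*t) - 2*cos(4*t)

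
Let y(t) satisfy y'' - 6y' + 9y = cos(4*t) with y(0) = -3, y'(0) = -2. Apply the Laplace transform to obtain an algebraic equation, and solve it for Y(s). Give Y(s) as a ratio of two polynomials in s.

Y(s) = (-3*s^3 + 16*s^2 - 47*s + 256)/(s^4 - 6*s^3 + 25*s^2 - 96*s + 144)

Transform both sides with L{·}.
The derivative rules (L{y''} = s^2 Y - s·y(0) - y'(0) and L{y'} = sY - y(0), with y(0) = -3, y'(0) = -2) turn the left side into (s^2 - 6*s + 9)Y - (-3*s + 16).
The right side is L{cos(4*t)} = s/(s^2 + 16).
So (s^2 - 6*s + 9)Y = s/(s^2 + 16) + (-3*s + 16).
Divide through and combine into a single rational function.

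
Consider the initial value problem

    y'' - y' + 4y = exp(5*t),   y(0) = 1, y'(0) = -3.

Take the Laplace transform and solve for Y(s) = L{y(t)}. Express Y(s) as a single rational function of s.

Y(s) = (s^2 - 9*s + 21)/(s^3 - 6*s^2 + 9*s - 20)

Apply the Laplace transform to the equation.
Using L{y''} = s^2 Y - s·y(0) - y'(0) and L{y'} = sY - y(0), with y(0) = 1, y'(0) = -3, the left side becomes (s^2 - s + 4)Y - (s - 4).
The right side is L{exp(5*t)} = 1/(s - 5).
So (s^2 - s + 4)Y = 1/(s - 5) + (s - 4).
Divide through and combine into a single rational function.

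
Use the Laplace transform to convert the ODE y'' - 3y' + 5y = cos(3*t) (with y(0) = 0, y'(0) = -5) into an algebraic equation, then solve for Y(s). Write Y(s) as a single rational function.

Y(s) = (-5*s^2 + s - 45)/(s^4 - 3*s^3 + 14*s^2 - 27*s + 45)

Take the Laplace transform of both sides.
With L{y''} = s^2 Y - s·y(0) - y'(0) and L{y'} = sY - y(0), with y(0) = 0, y'(0) = -5: the LHS transforms to (s^2 - 3*s + 5)Y - (-5).
The right side is L{cos(3*t)} = s/(s^2 + 9).
So (s^2 - 3*s + 5)Y = s/(s^2 + 9) + (-5).
Isolate Y and clear denominators.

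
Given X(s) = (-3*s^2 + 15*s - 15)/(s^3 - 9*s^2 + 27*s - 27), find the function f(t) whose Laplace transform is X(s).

Factor the denominator: s^3 - 9*s^2 + 27*s - 27 = (s - 3)^3.
Partial fraction decomposition gives [-3/(s - 3)] + [-3/(s - 3)^2] + [3/(s - 3)^3].
Invert each term: -3/(s - 3) ↔ -3e^(3t); -3/(s - 3)^2 ↔ -3t·e^(3t); 3/(s - 3)^3 ↔ (3/2)t^2·e^(3t).

f(t) = 3*t^2*exp(3*t)/2 - 3*t*exp(3*t) - 3*exp(3*t)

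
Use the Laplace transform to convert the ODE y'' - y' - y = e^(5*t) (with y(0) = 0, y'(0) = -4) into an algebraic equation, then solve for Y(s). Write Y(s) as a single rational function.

Apply the Laplace transform to the equation.
The derivative rules (L{y''} = s^2 Y - s·y(0) - y'(0) and L{y'} = sY - y(0), with y(0) = 0, y'(0) = -4) turn the left side into (s^2 - s - 1)Y - (-4).
The right side is L{e^(5*t)} = 1/(s - 5).
So (s^2 - s - 1)Y = 1/(s - 5) + (-4).
Solve for Y(s) and write it as one ratio of polynomials.

Y(s) = (-4*s + 21)/(s^3 - 6*s^2 + 4*s + 5)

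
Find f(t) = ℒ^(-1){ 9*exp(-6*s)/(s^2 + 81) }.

f(t) = Heaviside(t - 6)*(sin(9*t - 54))

The factor e^(-6s) signals a time shift by c = 6 (second shifting theorem).
L{sin(9t)} = 9/(s^2 + 81), so L^-1{9/(s^2 + 81)} = sin(9*t).
Hence the inverse is u(t - 6) times that function evaluated at t - 6.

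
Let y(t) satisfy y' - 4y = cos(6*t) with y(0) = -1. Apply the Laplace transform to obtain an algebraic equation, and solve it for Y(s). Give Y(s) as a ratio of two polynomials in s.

Apply the Laplace transform to the equation.
Using L{y'} = sY - y(0) = sY - (-1), the left side becomes (s - 4)Y - (-1).
The right side is L{cos(6*t)} = s/(s^2 + 36).
So (s - 4)Y = s/(s^2 + 36) + (-1).
Solve for Y(s) and write it as one ratio of polynomials.

Y(s) = (-s^2 + s - 36)/(s^3 - 4*s^2 + 36*s - 144)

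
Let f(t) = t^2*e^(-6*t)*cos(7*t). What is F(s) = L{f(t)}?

L{cos(7t)} = s/(s^2 + 49).
Multiplying by e^(-6t) shifts s → s + 6, so L{e^(-6*t)*cos(7*t)} = (s + 6)/((s + 6)^2 + 49).
Then apply L{t^2·g(t)} = (-1)^2 d^2/ds^2[G(s)] with G(s) = (s + 6)/((s + 6)^2 + 49):
differentiating 2 times and applying the sign gives 2*(s + 6)*(s^2 + 12*s - 111)/(s^2 + 12*s + 85)^3.

F(s) = 2*(s + 6)*(s^2 + 12*s - 111)/(s^2 + 12*s + 85)^3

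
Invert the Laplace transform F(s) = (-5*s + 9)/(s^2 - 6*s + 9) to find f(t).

Factor the denominator: s^2 - 6*s + 9 = (s - 3)^2.
Partial fraction decomposition gives [-5/(s - 3)] + [-6/(s - 3)^2].
Invert each term: -5/(s - 3) ↔ -5e^(3t); -6/(s - 3)^2 ↔ -6t·e^(3t).

f(t) = -6*t*exp(3*t) - 5*exp(3*t)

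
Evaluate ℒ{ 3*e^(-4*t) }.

L{3} = 3/s.
By the first shifting theorem, multiplying by e^(-4t) replaces s with s + 4.

3/(s + 4)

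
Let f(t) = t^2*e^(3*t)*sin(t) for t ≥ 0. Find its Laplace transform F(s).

L{sin(t)} = 1/(s^2 + 1).
Multiplying by e^(3t) shifts s → s - 3, so L{e^(3*t)*sin(t)} = 1/((s - 3)^2 + 1).
Then apply L{t^2·g(t)} = (-1)^2 d^2/ds^2[G(s)] with G(s) = 1/((s - 3)^2 + 1):
differentiating 2 times and applying the sign gives 2*(3*s^2 - 18*s + 26)/(s^2 - 6*s + 10)^3.

F(s) = 2*(3*s^2 - 18*s + 26)/(s^2 - 6*s + 10)^3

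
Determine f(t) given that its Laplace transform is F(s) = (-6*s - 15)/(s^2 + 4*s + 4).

Factor the denominator: s^2 + 4*s + 4 = (s + 2)^2.
Partial fraction decomposition gives [-6/(s + 2)] + [-3/(s + 2)^2].
Invert each term: -6/(s + 2) ↔ -6e^(-2t); -3/(s + 2)^2 ↔ -3t·e^(-2t).

f(t) = -3*t*exp(-2*t) - 6*exp(-2*t)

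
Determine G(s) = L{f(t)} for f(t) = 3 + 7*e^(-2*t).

Apply the Laplace transform termwise.
(7)·[L{e^(-2t)} = 1/(s + 2)]; L{3} = 3/s.

G(s) = 7/(s + 2) + 3/s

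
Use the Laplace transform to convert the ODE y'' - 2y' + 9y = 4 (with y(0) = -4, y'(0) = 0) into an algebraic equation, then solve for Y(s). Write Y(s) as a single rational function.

Transform both sides with L{·}.
The derivative rules (L{y''} = s^2 Y - s·y(0) - y'(0) and L{y'} = sY - y(0), with y(0) = -4, y'(0) = 0) turn the left side into (s^2 - 2*s + 9)Y - (-4*s + 8).
The right side is L{4} = 4/s.
So (s^2 - 2*s + 9)Y = 4/s + (-4*s + 8).
Solve for Y(s) and write it as one ratio of polynomials.

Y(s) = (-4*s^2 + 8*s + 4)/(s^3 - 2*s^2 + 9*s)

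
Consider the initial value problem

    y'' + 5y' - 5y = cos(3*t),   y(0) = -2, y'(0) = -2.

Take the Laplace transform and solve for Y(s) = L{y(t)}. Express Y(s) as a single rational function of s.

Take the Laplace transform of both sides.
With L{y''} = s^2 Y - s·y(0) - y'(0) and L{y'} = sY - y(0), with y(0) = -2, y'(0) = -2: the LHS transforms to (s^2 + 5*s - 5)Y - (-2*s - 12).
The right side is L{cos(3*t)} = s/(s^2 + 9).
So (s^2 + 5*s - 5)Y = s/(s^2 + 9) + (-2*s - 12).
Divide through and combine into a single rational function.

Y(s) = (-2*s^3 - 12*s^2 - 17*s - 108)/(s^4 + 5*s^3 + 4*s^2 + 45*s - 45)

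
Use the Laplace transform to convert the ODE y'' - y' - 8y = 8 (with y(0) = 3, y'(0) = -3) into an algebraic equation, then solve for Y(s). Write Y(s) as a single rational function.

Take the Laplace transform of both sides.
With L{y''} = s^2 Y - s·y(0) - y'(0) and L{y'} = sY - y(0), with y(0) = 3, y'(0) = -3: the LHS transforms to (s^2 - s - 8)Y - (3*s - 6).
The right side is L{8} = 8/s.
So (s^2 - s - 8)Y = 8/s + (3*s - 6).
Isolate Y and clear denominators.

Y(s) = (3*s^2 - 6*s + 8)/(s^3 - s^2 - 8*s)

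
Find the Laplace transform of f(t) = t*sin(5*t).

10*s/(s^2 + 25)^2

L{sin(5t)} = 5/(s^2 + 25).
Then apply L{t·g(t)} = -d/ds[G(s)] with G(s) = 5/(s^2 + 25):
differentiating 1 time and applying the sign gives 10*s/(s^2 + 25)^2.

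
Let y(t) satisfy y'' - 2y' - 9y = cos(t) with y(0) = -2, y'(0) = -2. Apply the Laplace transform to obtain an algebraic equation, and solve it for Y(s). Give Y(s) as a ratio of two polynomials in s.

Take the Laplace transform of both sides.
With L{y''} = s^2 Y - s·y(0) - y'(0) and L{y'} = sY - y(0), with y(0) = -2, y'(0) = -2: the LHS transforms to (s^2 - 2*s - 9)Y - (-2*s + 2).
The right side is L{cos(t)} = s/(s^2 + 1).
So (s^2 - 2*s - 9)Y = s/(s^2 + 1) + (-2*s + 2).
Divide through and combine into a single rational function.

Y(s) = (-2*s^3 + 2*s^2 - s + 2)/(s^4 - 2*s^3 - 8*s^2 - 2*s - 9)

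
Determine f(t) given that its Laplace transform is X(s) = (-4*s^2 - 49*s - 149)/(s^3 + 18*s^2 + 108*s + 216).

f(t) = t^2*exp(-6*t)/2 - t*exp(-6*t) - 4*exp(-6*t)

Factor the denominator: s^3 + 18*s^2 + 108*s + 216 = (s + 6)^3.
Partial fraction decomposition gives [-4/(s + 6)] + [-1/(s + 6)^2] + [(s + 6)^(-3)].
Invert each term: -4/(s + 6) ↔ -4e^(-6t); -1/(s + 6)^2 ↔ -t·e^(-6t); 1/(s + 6)^3 ↔ (1/2)t^2·e^(-6t).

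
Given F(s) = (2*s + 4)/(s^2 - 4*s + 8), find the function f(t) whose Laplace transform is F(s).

f(t) = 4*exp(2*t)*sin(2*t) + 2*exp(2*t)*cos(2*t)

Complete the square in the denominator: s^2 - 4*s + 8 = (s - 2)^2 + 2^2.
Split the numerator to match: 2*s + 4 = 2·(s - 2) + 4·2.
Invert each term: 2·(s - 2)/((s - 2)^2 + 4) ↔ 2e^(2t)cos(2t); 4·2/((s - 2)^2 + 4) ↔ 4e^(2t)sin(2t).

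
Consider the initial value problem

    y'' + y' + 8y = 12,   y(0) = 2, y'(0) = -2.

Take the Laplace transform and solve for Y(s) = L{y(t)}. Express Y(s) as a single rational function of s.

Y(s) = (2*s^2 + 12)/(s^3 + s^2 + 8*s)

Laplace-transform each side.
The derivative rules (L{y''} = s^2 Y - s·y(0) - y'(0) and L{y'} = sY - y(0), with y(0) = 2, y'(0) = -2) turn the left side into (s^2 + s + 8)Y - (2*s).
The right side is L{12} = 12/s.
So (s^2 + s + 8)Y = 12/s + (2*s).
Isolate Y and clear denominators.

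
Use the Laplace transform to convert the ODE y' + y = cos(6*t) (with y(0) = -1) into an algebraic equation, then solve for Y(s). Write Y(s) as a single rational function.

Y(s) = (-s^2 + s - 36)/(s^3 + s^2 + 36*s + 36)

Transform both sides with L{·}.
With L{y'} = sY - y(0) = sY - (-1): the LHS transforms to (s + 1)Y - (-1).
The right side is L{cos(6*t)} = s/(s^2 + 36).
So (s + 1)Y = s/(s^2 + 36) + (-1).
Isolate Y and clear denominators.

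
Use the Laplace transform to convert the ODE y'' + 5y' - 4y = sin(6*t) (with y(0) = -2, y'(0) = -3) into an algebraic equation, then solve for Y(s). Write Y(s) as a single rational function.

Apply the Laplace transform to the equation.
Using L{y''} = s^2 Y - s·y(0) - y'(0) and L{y'} = sY - y(0), with y(0) = -2, y'(0) = -3, the left side becomes (s^2 + 5*s - 4)Y - (-2*s - 13).
The right side is L{sin(6*t)} = 6/(s^2 + 36).
So (s^2 + 5*s - 4)Y = 6/(s^2 + 36) + (-2*s - 13).
Solve for Y(s) and write it as one ratio of polynomials.

Y(s) = (-2*s^3 - 13*s^2 - 72*s - 462)/(s^4 + 5*s^3 + 32*s^2 + 180*s - 144)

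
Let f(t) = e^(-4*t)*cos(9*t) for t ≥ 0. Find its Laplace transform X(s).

X(s) = (s + 4)/((s + 4)^2 + 81)

L{cos(9t)} = s/(s^2 + 81).
By the first shifting theorem, multiplying by e^(-4t) replaces s with s + 4.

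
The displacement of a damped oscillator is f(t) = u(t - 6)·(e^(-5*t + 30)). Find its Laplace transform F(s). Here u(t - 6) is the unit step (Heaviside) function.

F(s) = exp(-6*s)/(s + 5)

By the second shifting theorem, L{u(t - c)·g(t - c)} = e^(-cs)·G(s) with c = 6 and G(s) = L{g(t)}.
L{e^(-5t)} = 1/(s + 5).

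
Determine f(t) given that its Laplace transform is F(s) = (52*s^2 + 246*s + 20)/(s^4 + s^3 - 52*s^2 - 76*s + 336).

Factor the denominator: s^4 + s^3 - 52*s^2 - 76*s + 336 = (s - 7)*(s - 2)*(s + 4)*(s + 6).
Partial fraction decomposition gives [-1/(s + 4)] + [-2/(s + 6)] + [6/(s - 7)] + [-3/(s - 2)].
Invert each term: -1/(s + 4) ↔ -e^(-4t); -2/(s + 6) ↔ -2e^(-6t); 6/(s - 7) ↔ 6e^(7t); -3/(s - 2) ↔ -3e^(2t).

f(t) = 6*exp(7*t) - 3*exp(2*t) - exp(-4*t) - 2*exp(-6*t)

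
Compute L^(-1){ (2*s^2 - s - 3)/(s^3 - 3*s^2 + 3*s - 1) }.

Factor the denominator: s^3 - 3*s^2 + 3*s - 1 = (s - 1)^3.
Partial fraction decomposition gives [2/(s - 1)] + [3/(s - 1)^2] + [-2/(s - 1)^3].
Invert each term: 2/(s - 1) ↔ 2e^(t); 3/(s - 1)^2 ↔ 3t·e^(t); -2/(s - 1)^3 ↔ (-1)t^2·e^(t).

-t^2*exp(t) + 3*t*exp(t) + 2*exp(t)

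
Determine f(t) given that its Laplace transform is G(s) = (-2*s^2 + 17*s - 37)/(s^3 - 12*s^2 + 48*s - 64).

Factor the denominator: s^3 - 12*s^2 + 48*s - 64 = (s - 4)^3.
Partial fraction decomposition gives [-2/(s - 4)] + [(s - 4)^(-2)] + [-1/(s - 4)^3].
Invert each term: -2/(s - 4) ↔ -2e^(4t); 1/(s - 4)^2 ↔ t·e^(4t); -1/(s - 4)^3 ↔ (-1/2)t^2·e^(4t).

f(t) = -t^2*exp(4*t)/2 + t*exp(4*t) - 2*exp(4*t)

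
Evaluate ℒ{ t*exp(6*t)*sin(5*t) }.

10*(s - 6)/(s^2 - 12*s + 61)^2

L{sin(5t)} = 5/(s^2 + 25).
Multiplying by e^(6t) shifts s → s - 6, so L{exp(6*t)*sin(5*t)} = 5/((s - 6)^2 + 25).
Then apply L{t·g(t)} = -d/ds[G(s)] with G(s) = 5/((s - 6)^2 + 25):
differentiating 1 time and applying the sign gives 10*(s - 6)/(s^2 - 12*s + 61)^2.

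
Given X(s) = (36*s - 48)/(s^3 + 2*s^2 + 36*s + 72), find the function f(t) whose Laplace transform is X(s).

Factor the denominator: s^3 + 2*s^2 + 36*s + 72 = (s + 2)*(s^2 + 36).
Partial fraction decomposition gives [-3/(s + 2)] + [3*s/(s^2 + 36)] + [30/(s^2 + 36)].
Invert each term: -3/(s + 2) ↔ -3e^(-2t); 3·s/(s^2 + 36) ↔ 3cos(6t); 5·6/(s^2 + 36) ↔ 5sin(6t).

f(t) = 5*sin(6*t) + 3*cos(6*t) - 3*exp(-2*t)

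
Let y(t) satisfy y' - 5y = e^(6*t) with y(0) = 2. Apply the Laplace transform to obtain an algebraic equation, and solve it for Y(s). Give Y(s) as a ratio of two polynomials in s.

Y(s) = (2*s - 11)/(s^2 - 11*s + 30)

Apply the Laplace transform to the equation.
Using L{y'} = sY - y(0) = sY - 2, the left side becomes (s - 5)Y - (2).
The right side is L{e^(6*t)} = 1/(s - 6).
So (s - 5)Y = 1/(s - 6) + (2).
Isolate Y and clear denominators.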